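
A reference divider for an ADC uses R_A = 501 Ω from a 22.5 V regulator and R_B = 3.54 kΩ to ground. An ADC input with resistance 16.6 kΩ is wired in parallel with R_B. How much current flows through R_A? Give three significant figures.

R_B‖R_L = 2918 Ω, so the source sees R_A + R_B‖R_L = 3419 Ω.
I = 22.5 V / 3419 Ω = 6.58 mA.

I ≈ 6.58 mA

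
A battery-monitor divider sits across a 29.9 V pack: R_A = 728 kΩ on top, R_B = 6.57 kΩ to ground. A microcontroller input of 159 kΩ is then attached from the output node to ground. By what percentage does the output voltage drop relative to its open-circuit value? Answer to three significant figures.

3.93 %

The divider's output (Thévenin) resistance is R_A‖R_B = 6.511 kΩ.
Fractional drop under load = R_th/(R_th + R_L) = 6.511 / (6.511 + 159) = 0.03934.
So the output falls by 3.93 %.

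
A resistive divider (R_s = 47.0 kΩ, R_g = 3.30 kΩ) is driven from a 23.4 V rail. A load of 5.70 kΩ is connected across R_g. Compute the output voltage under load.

The load sits in parallel with R_g: R_g‖R_L = (3.30 × 5.70) / (3.30 + 5.70) = 2.090 kΩ.
V_out = 23.4 × 2.090 / (47.0 + 2.090) = 23.4 × 2.090/49.09 = 0.996 V.
(Unloaded it would have been 1.54 V.)

V_out ≈ 0.996 V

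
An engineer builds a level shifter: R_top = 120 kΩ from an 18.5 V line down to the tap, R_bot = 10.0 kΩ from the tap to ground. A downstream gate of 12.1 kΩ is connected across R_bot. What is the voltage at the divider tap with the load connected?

The load sits in parallel with R_bot: R_bot‖R_L = (10.0 × 12.1) / (10.0 + 12.1) = 5.475 kΩ.
V_out = 18.5 × 5.475 / (120 + 5.475) = 18.5 × 5.475/125.5 = 0.807 V.
(Unloaded it would have been 1.42 V.)

V_out ≈ 0.807 V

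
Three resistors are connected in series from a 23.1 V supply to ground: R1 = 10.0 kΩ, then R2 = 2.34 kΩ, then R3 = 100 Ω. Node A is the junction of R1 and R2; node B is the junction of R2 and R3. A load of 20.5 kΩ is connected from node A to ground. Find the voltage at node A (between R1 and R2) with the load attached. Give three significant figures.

V ≈ 4.14 V

Below node A the series string R2+R3 = 2440 Ω sits in parallel with the 20500 Ω load: 2180 Ω.
V_A = 23.1 × 2180/(10000 + 2180) = 4.14 V.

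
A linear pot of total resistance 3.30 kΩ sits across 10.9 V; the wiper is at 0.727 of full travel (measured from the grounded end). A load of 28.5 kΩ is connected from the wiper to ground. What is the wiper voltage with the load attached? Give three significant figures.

The wiper splits the pot into (1−α)R = 900.9 Ω above and αR = 2399 Ω below.
Lower section ‖ load = 2213 Ω.
V_wiper = 10.9 × 2213/(900.9 + 2213) = 7.75 V.

V ≈ 7.75 V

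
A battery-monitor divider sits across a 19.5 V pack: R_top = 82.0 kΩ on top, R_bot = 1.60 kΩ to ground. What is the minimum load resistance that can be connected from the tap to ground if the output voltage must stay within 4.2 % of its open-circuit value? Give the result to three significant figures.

Output resistance R_th = R_top‖R_bot = (82.0 × 1.60)/83.60 = 1.569 kΩ.
The fractional drop is R_th/(R_th + R_L); requiring this ≤ 0.0420 gives R_L ≥ R_th(1/0.0420 − 1) = 1.569 × 22.81 = 35.8 kΩ.

R_L(min) ≈ 35.8 kΩ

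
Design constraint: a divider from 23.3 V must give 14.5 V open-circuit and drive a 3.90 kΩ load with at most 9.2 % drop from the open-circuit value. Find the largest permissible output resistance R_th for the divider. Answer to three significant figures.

Loading drop = R_th/(R_th + R_L) ≤ 0.0920, so R_th ≤ R_L · ε/(1−ε) = 3.90 kΩ × 0.0920/0.9080 = 395 Ω.
(Any R1, R2 with R2/(R1+R2) = 0.622 and R1‖R2 ≤ 395 Ω will meet the spec.)

R_th ≤ 395 Ω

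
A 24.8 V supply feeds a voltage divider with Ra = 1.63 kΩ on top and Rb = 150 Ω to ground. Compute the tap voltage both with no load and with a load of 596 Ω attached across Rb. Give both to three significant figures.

Open-circuit: V = 24.8 × 150/(1630 + 150) = 2.09 V.
With the load, Rb becomes Rb‖R_L = 119.8 Ω, so V = 24.8 × 119.8/1750 = 1.70 V.

Unloaded: 2.09 V; loaded: 1.70 V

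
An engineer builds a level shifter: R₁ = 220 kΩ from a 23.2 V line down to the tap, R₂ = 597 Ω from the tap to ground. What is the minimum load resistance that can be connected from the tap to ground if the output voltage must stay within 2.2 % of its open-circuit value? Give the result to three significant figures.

R_L(min) ≈ 26.5 kΩ

Output resistance R_th = R₁‖R₂ = (220000 × 597)/220600 = 595.4 Ω.
The fractional drop is R_th/(R_th + R_L); requiring this ≤ 0.0220 gives R_L ≥ R_th(1/0.0220 − 1) = 595.4 × 44.45 = 26.5 kΩ.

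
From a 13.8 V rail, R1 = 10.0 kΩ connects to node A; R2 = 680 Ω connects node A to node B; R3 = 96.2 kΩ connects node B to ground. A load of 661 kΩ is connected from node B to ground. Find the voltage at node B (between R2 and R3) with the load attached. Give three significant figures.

At node B, R3 is in parallel with the load: R3‖R_L = 83980 Ω.
Below node A the resistance is R2 + (R3‖R_L) = 84660 Ω, so V_A = 13.8 × 84660/94660 = 12.34 V.
Then V_B = V_A × (R3‖R_L)/(R2 + R3‖R_L) = 12.34 × 83980/84660 = 12.2 V.

V ≈ 12.2 V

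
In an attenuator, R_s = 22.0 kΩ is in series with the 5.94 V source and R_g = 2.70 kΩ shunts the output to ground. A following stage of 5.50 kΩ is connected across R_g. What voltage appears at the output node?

The load sits in parallel with R_g: R_g‖R_L = (2.70 × 5.50) / (2.70 + 5.50) = 1.811 kΩ.
V_out = 5.94 × 1.811 / (22.0 + 1.811) = 5.94 × 1.811/23.81 = 0.452 V.
(Unloaded it would have been 0.649 V.)

V_out ≈ 0.452 V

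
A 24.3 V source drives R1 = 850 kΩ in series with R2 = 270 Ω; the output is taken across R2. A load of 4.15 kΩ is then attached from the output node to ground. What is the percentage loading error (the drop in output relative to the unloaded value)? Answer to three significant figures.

6.11 %

The divider's output (Thévenin) resistance is R1‖R2 = 269.9 Ω.
Fractional drop under load = R_th/(R_th + R_L) = 269.9 / (269.9 + 4150) = 0.06107.
So the output falls by 6.11 %.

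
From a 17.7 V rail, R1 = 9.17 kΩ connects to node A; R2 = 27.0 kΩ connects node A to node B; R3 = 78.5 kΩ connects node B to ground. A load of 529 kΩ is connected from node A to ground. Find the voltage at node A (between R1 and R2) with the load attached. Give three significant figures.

Below node A the series string R2+R3 = 105.5 kΩ sits in parallel with the 529 kΩ load: 87.96 kΩ.
V_A = 17.7 × 87.96/(9.17 + 87.96) = 16.0 V.

V ≈ 16.0 V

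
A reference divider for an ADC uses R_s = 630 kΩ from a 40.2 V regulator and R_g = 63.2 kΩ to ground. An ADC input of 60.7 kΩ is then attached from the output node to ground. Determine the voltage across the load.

V_out ≈ 1.88 V

The load sits in parallel with R_g: R_g‖R_L = (63.2 × 60.7) / (63.2 + 60.7) = 30.96 kΩ.
V_out = 40.2 × 30.96 / (630 + 30.96) = 40.2 × 30.96/661.0 = 1.88 V.
(Unloaded it would have been 3.67 V.)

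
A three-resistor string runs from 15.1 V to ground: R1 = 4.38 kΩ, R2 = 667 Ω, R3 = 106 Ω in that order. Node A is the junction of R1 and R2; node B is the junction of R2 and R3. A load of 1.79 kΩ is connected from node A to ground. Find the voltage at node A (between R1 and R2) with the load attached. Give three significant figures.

Below node A the series string R2+R3 = 773.0 Ω sits in parallel with the 1790 Ω load: 539.9 Ω.
V_A = 15.1 × 539.9/(4380 + 539.9) = 1.66 V.

V ≈ 1.66 V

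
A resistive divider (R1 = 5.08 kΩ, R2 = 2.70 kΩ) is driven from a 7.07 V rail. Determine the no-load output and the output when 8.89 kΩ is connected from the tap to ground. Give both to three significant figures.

Open-circuit: V = 7.07 × 2.70/(5.08 + 2.70) = 2.45 V.
With the load, R2 becomes R2‖R_L = 2.071 kΩ, so V = 7.07 × 2.071/7.151 = 2.05 V.

Unloaded: 2.45 V; loaded: 2.05 V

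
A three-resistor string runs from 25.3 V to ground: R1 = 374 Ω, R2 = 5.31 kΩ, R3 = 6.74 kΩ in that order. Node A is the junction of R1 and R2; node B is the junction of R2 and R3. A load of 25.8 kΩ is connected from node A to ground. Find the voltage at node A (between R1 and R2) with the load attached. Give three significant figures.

V ≈ 24.2 V

Below node A the series string R2+R3 = 12050 Ω sits in parallel with the 25800 Ω load: 8214 Ω.
V_A = 25.3 × 8214/(374 + 8214) = 24.2 V.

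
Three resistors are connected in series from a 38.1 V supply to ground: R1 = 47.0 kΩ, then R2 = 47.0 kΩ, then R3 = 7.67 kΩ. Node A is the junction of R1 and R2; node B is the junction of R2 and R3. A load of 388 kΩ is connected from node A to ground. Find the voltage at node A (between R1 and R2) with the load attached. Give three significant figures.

V ≈ 19.2 V

Below node A the series string R2+R3 = 54.67 kΩ sits in parallel with the 388 kΩ load: 47.92 kΩ.
V_A = 38.1 × 47.92/(47.0 + 47.92) = 19.2 V.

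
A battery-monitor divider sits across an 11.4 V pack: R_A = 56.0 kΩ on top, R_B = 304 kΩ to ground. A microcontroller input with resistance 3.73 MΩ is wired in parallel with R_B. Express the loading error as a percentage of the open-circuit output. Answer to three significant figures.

The divider's output (Thévenin) resistance is R_A‖R_B = 47.29 kΩ.
Fractional drop under load = R_th/(R_th + R_L) = 47.29 / (47.29 + 3730) = 0.01252.
So the output falls by 1.25 %.

1.25 %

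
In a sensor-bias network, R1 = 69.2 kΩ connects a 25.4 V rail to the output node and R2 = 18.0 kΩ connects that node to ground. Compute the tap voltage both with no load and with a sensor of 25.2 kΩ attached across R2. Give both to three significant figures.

Unloaded: 5.24 V; loaded: 3.35 V

Open-circuit: V = 25.4 × 18.0/(69.2 + 18.0) = 5.24 V.
With the load, R2 becomes R2‖R_L = 10.50 kΩ, so V = 25.4 × 10.50/79.70 = 3.35 V.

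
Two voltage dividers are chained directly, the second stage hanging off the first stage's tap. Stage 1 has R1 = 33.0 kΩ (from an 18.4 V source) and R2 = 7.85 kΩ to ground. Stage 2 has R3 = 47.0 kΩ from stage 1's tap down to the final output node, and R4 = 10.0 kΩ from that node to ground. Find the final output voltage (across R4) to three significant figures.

V_out ≈ 0.558 V

Stage 2 presents R3+R4 = 57.00 kΩ as a load on stage 1's tap.
Stage 1's lower leg becomes R2‖(R3+R4) = 6.900 kΩ, so V_mid = 18.4 × 6.900/39.90 = 3.182 V.
Stage 2 is itself unloaded: V_out = V_mid × R4/(R3+R4) = 3.182 × 10.0/57.00 = 0.558 V.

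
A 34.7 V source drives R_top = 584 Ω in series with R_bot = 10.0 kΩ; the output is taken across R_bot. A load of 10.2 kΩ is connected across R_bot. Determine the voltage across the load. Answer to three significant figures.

V_out ≈ 31.1 V

The load sits in parallel with R_bot: R_bot‖R_L = (10000 × 10200) / (10000 + 10200) = 5050 Ω.
V_out = 34.7 × 5050 / (584 + 5050) = 34.7 × 5050/5634 = 31.1 V.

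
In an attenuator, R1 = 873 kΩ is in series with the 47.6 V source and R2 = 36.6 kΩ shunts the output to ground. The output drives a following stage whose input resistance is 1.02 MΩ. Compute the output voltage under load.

V_out ≈ 1.85 V

The load sits in parallel with R2: R2‖R_L = (36.6 × 1020) / (36.6 + 1020) = 35.33 kΩ.
V_out = 47.6 × 35.33 / (873 + 35.33) = 47.6 × 35.33/908.3 = 1.85 V.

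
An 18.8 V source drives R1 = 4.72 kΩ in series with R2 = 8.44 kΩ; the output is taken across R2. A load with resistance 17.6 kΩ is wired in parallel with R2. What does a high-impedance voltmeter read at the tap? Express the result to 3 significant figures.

V_out ≈ 10.3 V

The load sits in parallel with R2: R2‖R_L = (8.44 × 17.6) / (8.44 + 17.6) = 5.704 kΩ.
V_out = 18.8 × 5.704 / (4.72 + 5.704) = 18.8 × 5.704/10.42 = 10.3 V.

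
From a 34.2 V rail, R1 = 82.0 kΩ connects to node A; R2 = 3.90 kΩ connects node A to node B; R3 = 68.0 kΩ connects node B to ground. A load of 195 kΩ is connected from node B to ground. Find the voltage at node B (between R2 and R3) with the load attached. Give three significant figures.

At node B, R3 is in parallel with the load: R3‖R_L = 50.42 kΩ.
Below node A the resistance is R2 + (R3‖R_L) = 54.32 kΩ, so V_A = 34.2 × 54.32/136.3 = 13.63 V.
Then V_B = V_A × (R3‖R_L)/(R2 + R3‖R_L) = 13.63 × 50.42/54.32 = 12.6 V.

V ≈ 12.6 V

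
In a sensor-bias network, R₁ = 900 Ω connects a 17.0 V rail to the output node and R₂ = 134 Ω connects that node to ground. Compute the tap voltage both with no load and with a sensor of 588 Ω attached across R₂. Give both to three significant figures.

Unloaded: 2.20 V; loaded: 1.84 V

Open-circuit: V = 17.0 × 134/(900 + 134) = 2.20 V.
With the load, R₂ becomes R₂‖R_L = 109.1 Ω, so V = 17.0 × 109.1/1009 = 1.84 V.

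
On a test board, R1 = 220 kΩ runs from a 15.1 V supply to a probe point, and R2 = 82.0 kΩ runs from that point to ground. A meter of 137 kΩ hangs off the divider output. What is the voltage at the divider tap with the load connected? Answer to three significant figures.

V_out ≈ 2.86 V

The load sits in parallel with R2: R2‖R_L = (82.0 × 137) / (82.0 + 137) = 51.30 kΩ.
V_out = 15.1 × 51.30 / (220 + 51.30) = 15.1 × 51.30/271.3 = 2.86 V.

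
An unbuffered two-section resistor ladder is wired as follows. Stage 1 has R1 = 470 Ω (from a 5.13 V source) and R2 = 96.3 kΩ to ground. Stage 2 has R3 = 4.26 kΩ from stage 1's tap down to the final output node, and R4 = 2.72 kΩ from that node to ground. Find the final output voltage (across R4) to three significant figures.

Stage 2 presents R3+R4 = 6980 Ω as a load on stage 1's tap.
Stage 1's lower leg becomes R2‖(R3+R4) = 6508 Ω, so V_mid = 5.13 × 6508/6978 = 4.784 V.
Stage 2 is itself unloaded: V_out = V_mid × R4/(R3+R4) = 4.784 × 2720/6980 = 1.86 V.

V_out ≈ 1.86 V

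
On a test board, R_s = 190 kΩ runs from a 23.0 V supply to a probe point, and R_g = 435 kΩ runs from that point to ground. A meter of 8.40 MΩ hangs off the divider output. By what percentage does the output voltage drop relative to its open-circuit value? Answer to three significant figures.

The divider's output (Thévenin) resistance is R_s‖R_g = 132.2 kΩ.
Fractional drop under load = R_th/(R_th + R_L) = 132.2 / (132.2 + 8400) = 0.01550.
So the output falls by 1.55 %.

1.55 %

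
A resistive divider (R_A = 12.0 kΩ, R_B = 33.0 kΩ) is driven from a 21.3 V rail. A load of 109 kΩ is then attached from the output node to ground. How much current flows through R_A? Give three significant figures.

R_B‖R_L = 25.33 kΩ, so the source sees R_A + R_B‖R_L = 37.33 kΩ.
I = 21.3 V / 37.33 kΩ = 0.571 mA.

I ≈ 0.571 mA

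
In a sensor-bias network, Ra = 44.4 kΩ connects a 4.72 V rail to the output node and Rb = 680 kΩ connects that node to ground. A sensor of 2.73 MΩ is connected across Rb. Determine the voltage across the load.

The load sits in parallel with Rb: Rb‖R_L = (680 × 2730) / (680 + 2730) = 544.4 kΩ.
V_out = 4.72 × 544.4 / (44.4 + 544.4) = 4.72 × 544.4/588.8 = 4.36 V.

V_out ≈ 4.36 V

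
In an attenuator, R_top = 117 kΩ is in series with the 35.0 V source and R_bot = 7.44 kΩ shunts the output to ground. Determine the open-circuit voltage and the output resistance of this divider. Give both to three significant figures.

V_th is the open-circuit tap voltage: 35.0 × 7.44/(117 + 7.44) = 2.09 V.
With the supply zeroed, R_top and R_bot appear in parallel from the tap: R_th = R_top‖R_bot = (117 × 7.44)/124.4 = 7.00 kΩ.

V_th = 2.09 V, R_th = 7.00 kΩ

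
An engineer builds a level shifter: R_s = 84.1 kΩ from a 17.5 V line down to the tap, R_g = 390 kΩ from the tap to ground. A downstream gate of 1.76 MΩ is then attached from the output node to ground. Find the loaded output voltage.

The load sits in parallel with R_g: R_g‖R_L = (390 × 1760) / (390 + 1760) = 319.3 kΩ.
V_out = 17.5 × 319.3 / (84.1 + 319.3) = 17.5 × 319.3/403.4 = 13.9 V.

V_out ≈ 13.9 V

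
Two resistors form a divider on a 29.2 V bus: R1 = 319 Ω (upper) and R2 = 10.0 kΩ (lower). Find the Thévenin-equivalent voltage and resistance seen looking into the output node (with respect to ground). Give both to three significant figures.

V_th = 28.3 V, R_th = 309 Ω

V_th is the open-circuit tap voltage: 29.2 × 10000/(319 + 10000) = 28.3 V.
With the supply zeroed, R1 and R2 appear in parallel from the tap: R_th = R1‖R2 = (319 × 10000)/10320 = 309 Ω.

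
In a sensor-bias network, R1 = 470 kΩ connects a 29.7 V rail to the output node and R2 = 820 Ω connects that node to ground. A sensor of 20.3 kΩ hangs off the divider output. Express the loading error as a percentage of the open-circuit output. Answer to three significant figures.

The divider's output (Thévenin) resistance is R1‖R2 = 818.6 Ω.
Fractional drop under load = R_th/(R_th + R_L) = 818.6 / (818.6 + 20300) = 0.03876.
So the output falls by 3.88 %.

3.88 %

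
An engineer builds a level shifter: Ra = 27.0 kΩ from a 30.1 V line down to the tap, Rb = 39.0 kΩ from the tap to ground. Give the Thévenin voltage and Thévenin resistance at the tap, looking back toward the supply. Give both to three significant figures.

V_th is the open-circuit tap voltage: 30.1 × 39.0/(27.0 + 39.0) = 17.8 V.
With the supply zeroed, Ra and Rb appear in parallel from the tap: R_th = Ra‖Rb = (27.0 × 39.0)/66.00 = 16.0 kΩ.

V_th = 17.8 V, R_th = 16.0 kΩ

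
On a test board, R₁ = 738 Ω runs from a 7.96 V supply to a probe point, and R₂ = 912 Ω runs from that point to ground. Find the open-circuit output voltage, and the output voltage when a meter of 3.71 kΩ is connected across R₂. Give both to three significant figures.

Unloaded: 4.40 V; loaded: 3.96 V

Open-circuit: V = 7.96 × 912/(738 + 912) = 4.40 V.
With the load, R₂ becomes R₂‖R_L = 732.0 Ω, so V = 7.96 × 732.0/1470 = 3.96 V.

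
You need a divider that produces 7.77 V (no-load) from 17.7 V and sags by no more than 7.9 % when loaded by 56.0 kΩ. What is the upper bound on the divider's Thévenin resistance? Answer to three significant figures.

Loading drop = R_th/(R_th + R_L) ≤ 0.0790, so R_th ≤ R_L · ε/(1−ε) = 56.0 kΩ × 0.0790/0.9210 = 4.80 kΩ.

R_th ≤ 4.80 kΩ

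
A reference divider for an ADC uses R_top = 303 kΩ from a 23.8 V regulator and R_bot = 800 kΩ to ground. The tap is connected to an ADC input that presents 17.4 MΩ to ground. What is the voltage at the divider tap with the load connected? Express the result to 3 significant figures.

V_out ≈ 17.0 V

The load sits in parallel with R_bot: R_bot‖R_L = (800 × 17400) / (800 + 17400) = 764.8 kΩ.
V_out = 23.8 × 764.8 / (303 + 764.8) = 23.8 × 764.8/1068 = 17.0 V.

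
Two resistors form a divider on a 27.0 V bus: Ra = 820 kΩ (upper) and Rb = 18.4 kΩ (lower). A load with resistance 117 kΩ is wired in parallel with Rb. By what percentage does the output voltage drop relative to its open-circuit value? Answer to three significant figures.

13.3 %

Unloaded V = 27.0 × 18.4/838.4 = 0.59256 V.
Loaded: Rb‖R_L = 15.90 kΩ, giving V = 27.0 × 15.90/835.9 = 0.51356 V.
Drop = (0.59256 − 0.51356) / 0.59256 = 13.3 %.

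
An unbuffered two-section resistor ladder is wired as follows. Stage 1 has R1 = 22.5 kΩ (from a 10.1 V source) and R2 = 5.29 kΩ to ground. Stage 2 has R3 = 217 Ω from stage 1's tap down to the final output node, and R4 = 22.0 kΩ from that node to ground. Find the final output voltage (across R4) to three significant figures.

Stage 2 presents R3+R4 = 22220 Ω as a load on stage 1's tap.
Stage 1's lower leg becomes R2‖(R3+R4) = 4273 Ω, so V_mid = 10.1 × 4273/26770 = 1.612 V.
Stage 2 is itself unloaded: V_out = V_mid × R4/(R3+R4) = 1.612 × 22000/22220 = 1.60 V.

V_out ≈ 1.60 V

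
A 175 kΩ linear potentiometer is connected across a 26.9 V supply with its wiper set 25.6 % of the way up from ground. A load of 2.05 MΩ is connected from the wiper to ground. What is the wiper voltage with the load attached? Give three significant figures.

V ≈ 6.78 V

The wiper splits the pot into (1−α)R = 130.2 kΩ above and αR = 44.80 kΩ below.
Lower section ‖ load = 43.84 kΩ.
V_wiper = 26.9 × 43.84/(130.2 + 43.84) = 6.78 V.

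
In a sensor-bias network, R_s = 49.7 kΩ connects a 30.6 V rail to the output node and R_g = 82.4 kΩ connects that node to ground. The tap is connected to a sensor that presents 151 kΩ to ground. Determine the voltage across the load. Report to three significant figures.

V_out ≈ 15.8 V

The load sits in parallel with R_g: R_g‖R_L = (82.4 × 151) / (82.4 + 151) = 53.31 kΩ.
V_out = 30.6 × 53.31 / (49.7 + 53.31) = 30.6 × 53.31/103.0 = 15.8 V.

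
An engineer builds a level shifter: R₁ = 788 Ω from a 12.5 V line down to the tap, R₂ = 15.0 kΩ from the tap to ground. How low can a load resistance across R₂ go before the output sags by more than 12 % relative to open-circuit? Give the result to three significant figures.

R_L(min) ≈ 5.49 kΩ

Output resistance R_th = R₁‖R₂ = (788 × 15000)/15790 = 748.7 Ω.
The fractional drop is R_th/(R_th + R_L); requiring this ≤ 0.120 gives R_L ≥ R_th(1/0.120 − 1) = 748.7 × 7.333 = 5.49 kΩ.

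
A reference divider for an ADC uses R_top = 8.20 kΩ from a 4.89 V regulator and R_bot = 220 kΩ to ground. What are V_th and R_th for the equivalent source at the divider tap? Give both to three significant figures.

V_th = 4.71 V, R_th = 7.91 kΩ

V_th is the open-circuit tap voltage: 4.89 × 220/(8.20 + 220) = 4.71 V.
With the supply zeroed, R_top and R_bot appear in parallel from the tap: R_th = R_top‖R_bot = (8.20 × 220)/228.2 = 7.91 kΩ.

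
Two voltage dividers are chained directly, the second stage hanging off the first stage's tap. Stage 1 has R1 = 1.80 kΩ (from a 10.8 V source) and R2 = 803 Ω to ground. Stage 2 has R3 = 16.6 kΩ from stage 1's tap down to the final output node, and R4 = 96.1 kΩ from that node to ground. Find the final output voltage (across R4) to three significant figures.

V_out ≈ 2.83 V

Stage 2 presents R3+R4 = 112700 Ω as a load on stage 1's tap.
Stage 1's lower leg becomes R2‖(R3+R4) = 797.3 Ω, so V_mid = 10.8 × 797.3/2597 = 3.315 V.
Stage 2 is itself unloaded: V_out = V_mid × R4/(R3+R4) = 3.315 × 96100/112700 = 2.83 V.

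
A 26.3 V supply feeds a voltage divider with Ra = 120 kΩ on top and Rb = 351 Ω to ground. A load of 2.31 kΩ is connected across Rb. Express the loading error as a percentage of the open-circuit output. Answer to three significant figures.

Unloaded V = 26.3 × 351/120400 = 0.076703 V.
Loaded: Rb‖R_L = 304.7 Ω, giving V = 26.3 × 304.7/120300 = 0.066611 V.
Drop = (0.076703 − 0.066611) / 0.076703 = 13.2 %.

13.2 %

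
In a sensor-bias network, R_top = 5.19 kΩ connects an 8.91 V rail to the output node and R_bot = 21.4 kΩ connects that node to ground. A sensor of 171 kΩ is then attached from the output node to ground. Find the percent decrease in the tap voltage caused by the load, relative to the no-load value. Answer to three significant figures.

The divider's output (Thévenin) resistance is R_top‖R_bot = 4.177 kΩ.
Fractional drop under load = R_th/(R_th + R_L) = 4.177 / (4.177 + 171) = 0.02384.
So the output falls by 2.38 %.

2.38 %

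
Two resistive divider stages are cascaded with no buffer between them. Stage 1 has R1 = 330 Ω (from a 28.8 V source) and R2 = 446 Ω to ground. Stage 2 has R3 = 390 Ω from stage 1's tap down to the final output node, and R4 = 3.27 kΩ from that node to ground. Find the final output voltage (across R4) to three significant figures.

V_out ≈ 14.1 V

Stage 2 presents R3+R4 = 3660 Ω as a load on stage 1's tap.
Stage 1's lower leg becomes R2‖(R3+R4) = 397.6 Ω, so V_mid = 28.8 × 397.6/727.6 = 15.74 V.
Stage 2 is itself unloaded: V_out = V_mid × R4/(R3+R4) = 15.74 × 3270/3660 = 14.1 V.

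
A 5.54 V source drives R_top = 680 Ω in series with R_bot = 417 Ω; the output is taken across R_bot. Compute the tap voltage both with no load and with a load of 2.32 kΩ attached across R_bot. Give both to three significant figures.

Unloaded: 2.11 V; loaded: 1.89 V

Open-circuit: V = 5.54 × 417/(680 + 417) = 2.11 V.
With the load, R_bot becomes R_bot‖R_L = 353.5 Ω, so V = 5.54 × 353.5/1033 = 1.89 V.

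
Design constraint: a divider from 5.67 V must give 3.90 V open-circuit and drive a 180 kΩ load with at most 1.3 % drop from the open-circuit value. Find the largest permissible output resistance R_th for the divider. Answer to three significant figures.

R_th ≤ 2.37 kΩ

Loading drop = R_th/(R_th + R_L) ≤ 0.0130, so R_th ≤ R_L · ε/(1−ε) = 180 kΩ × 0.0130/0.9870 = 2.37 kΩ.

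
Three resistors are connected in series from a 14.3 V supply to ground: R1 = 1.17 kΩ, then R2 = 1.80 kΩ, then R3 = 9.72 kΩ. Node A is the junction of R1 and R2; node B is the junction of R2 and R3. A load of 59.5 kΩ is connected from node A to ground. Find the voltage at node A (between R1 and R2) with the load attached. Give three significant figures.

Below node A the series string R2+R3 = 11.52 kΩ sits in parallel with the 59.5 kΩ load: 9.651 kΩ.
V_A = 14.3 × 9.651/(1.17 + 9.651) = 12.8 V.

V ≈ 12.8 V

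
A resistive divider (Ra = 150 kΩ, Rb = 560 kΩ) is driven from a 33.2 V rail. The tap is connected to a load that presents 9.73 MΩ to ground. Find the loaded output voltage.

V_out ≈ 25.9 V

The load sits in parallel with Rb: Rb‖R_L = (560 × 9730) / (560 + 9730) = 529.5 kΩ.
V_out = 33.2 × 529.5 / (150 + 529.5) = 33.2 × 529.5/679.5 = 25.9 V.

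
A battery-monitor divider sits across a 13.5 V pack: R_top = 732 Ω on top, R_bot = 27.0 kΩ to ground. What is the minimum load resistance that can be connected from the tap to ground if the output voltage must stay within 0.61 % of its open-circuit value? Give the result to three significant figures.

Output resistance R_th = R_top‖R_bot = (732 × 27000)/27730 = 712.7 Ω.
The fractional drop is R_th/(R_th + R_L); requiring this ≤ 0.00610 gives R_L ≥ R_th(1/0.00610 − 1) = 712.7 × 162.9 = 116 kΩ.

R_L(min) ≈ 116 kΩ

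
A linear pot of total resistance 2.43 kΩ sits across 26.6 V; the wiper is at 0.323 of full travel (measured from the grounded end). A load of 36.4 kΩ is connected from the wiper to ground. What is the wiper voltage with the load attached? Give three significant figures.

V ≈ 8.47 V

The wiper splits the pot into (1−α)R = 1645 Ω above and αR = 784.9 Ω below.
Lower section ‖ load = 768.3 Ω.
V_wiper = 26.6 × 768.3/(1645 + 768.3) = 8.47 V.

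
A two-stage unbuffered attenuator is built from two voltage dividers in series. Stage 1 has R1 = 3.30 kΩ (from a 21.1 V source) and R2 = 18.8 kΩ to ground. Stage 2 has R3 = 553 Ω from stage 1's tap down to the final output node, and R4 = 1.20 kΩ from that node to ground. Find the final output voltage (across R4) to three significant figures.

V_out ≈ 4.72 V

Stage 2 presents R3+R4 = 1753 Ω as a load on stage 1's tap.
Stage 1's lower leg becomes R2‖(R3+R4) = 1603 Ω, so V_mid = 21.1 × 1603/4903 = 6.900 V.
Stage 2 is itself unloaded: V_out = V_mid × R4/(R3+R4) = 6.900 × 1200/1753 = 4.72 V.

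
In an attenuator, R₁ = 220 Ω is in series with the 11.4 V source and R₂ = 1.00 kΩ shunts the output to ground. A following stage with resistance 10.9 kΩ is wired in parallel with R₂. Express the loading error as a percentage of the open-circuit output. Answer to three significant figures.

The divider's output (Thévenin) resistance is R₁‖R₂ = 180.3 Ω.
Fractional drop under load = R_th/(R_th + R_L) = 180.3 / (180.3 + 10900) = 0.01627.
So the output falls by 1.63 %.

1.63 %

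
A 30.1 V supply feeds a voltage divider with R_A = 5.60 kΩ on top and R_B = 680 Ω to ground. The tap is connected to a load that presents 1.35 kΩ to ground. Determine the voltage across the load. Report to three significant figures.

V_out ≈ 2.25 V

The load sits in parallel with R_B: R_B‖R_L = (680 × 1350) / (680 + 1350) = 452.2 Ω.
V_out = 30.1 × 452.2 / (5600 + 452.2) = 30.1 × 452.2/6052 = 2.25 V.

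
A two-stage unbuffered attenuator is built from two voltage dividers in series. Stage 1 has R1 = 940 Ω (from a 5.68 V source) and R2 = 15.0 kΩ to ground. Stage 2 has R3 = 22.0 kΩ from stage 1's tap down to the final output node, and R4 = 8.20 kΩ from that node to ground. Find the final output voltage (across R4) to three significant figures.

V_out ≈ 1.41 V

Stage 2 presents R3+R4 = 30200 Ω as a load on stage 1's tap.
Stage 1's lower leg becomes R2‖(R3+R4) = 10020 Ω, so V_mid = 5.68 × 10020/10960 = 5.193 V.
Stage 2 is itself unloaded: V_out = V_mid × R4/(R3+R4) = 5.193 × 8200/30200 = 1.41 V.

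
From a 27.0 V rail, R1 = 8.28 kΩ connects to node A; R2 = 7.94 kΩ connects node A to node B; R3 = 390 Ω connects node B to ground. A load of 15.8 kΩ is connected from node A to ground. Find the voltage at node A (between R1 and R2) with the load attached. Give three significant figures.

V ≈ 10.7 V

Below node A the series string R2+R3 = 8330 Ω sits in parallel with the 15800 Ω load: 5454 Ω.
V_A = 27.0 × 5454/(8280 + 5454) = 10.7 V.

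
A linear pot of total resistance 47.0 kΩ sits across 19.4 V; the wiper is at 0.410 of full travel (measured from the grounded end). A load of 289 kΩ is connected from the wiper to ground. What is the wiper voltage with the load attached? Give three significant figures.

The wiper splits the pot into (1−α)R = 27.73 kΩ above and αR = 19.27 kΩ below.
Lower section ‖ load = 18.07 kΩ.
V_wiper = 19.4 × 18.07/(27.73 + 18.07) = 7.65 V.

V ≈ 7.65 V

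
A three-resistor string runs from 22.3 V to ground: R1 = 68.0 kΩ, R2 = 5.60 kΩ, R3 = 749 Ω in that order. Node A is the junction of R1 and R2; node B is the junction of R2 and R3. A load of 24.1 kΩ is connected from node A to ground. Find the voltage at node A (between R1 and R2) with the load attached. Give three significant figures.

Below node A the series string R2+R3 = 6349 Ω sits in parallel with the 24100 Ω load: 5025 Ω.
V_A = 22.3 × 5025/(68000 + 5025) = 1.53 V.

V ≈ 1.53 V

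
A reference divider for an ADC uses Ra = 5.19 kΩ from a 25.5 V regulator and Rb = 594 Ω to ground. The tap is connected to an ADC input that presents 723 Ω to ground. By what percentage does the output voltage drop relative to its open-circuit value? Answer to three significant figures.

42.4 %

Unloaded V = 25.5 × 594/5784 = 2.619 V.
Loaded: Rb‖R_L = 326.1 Ω, giving V = 25.5 × 326.1/5516 = 1.507 V.
Drop = (2.619 − 1.507) / 2.619 = 42.4 %.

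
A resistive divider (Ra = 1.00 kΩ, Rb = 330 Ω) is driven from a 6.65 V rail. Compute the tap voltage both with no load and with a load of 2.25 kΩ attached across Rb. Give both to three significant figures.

Unloaded: 1.65 V; loaded: 1.49 V

Open-circuit: V = 6.65 × 330/(1000 + 330) = 1.65 V.
With the load, Rb becomes Rb‖R_L = 287.8 Ω, so V = 6.65 × 287.8/1288 = 1.49 V.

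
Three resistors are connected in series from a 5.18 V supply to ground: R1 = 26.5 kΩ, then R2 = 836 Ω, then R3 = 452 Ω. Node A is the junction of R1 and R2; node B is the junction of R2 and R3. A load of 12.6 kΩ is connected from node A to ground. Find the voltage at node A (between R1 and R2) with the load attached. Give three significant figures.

V ≈ 0.219 V

Below node A the series string R2+R3 = 1288 Ω sits in parallel with the 12600 Ω load: 1169 Ω.
V_A = 5.18 × 1169/(26500 + 1169) = 0.219 V.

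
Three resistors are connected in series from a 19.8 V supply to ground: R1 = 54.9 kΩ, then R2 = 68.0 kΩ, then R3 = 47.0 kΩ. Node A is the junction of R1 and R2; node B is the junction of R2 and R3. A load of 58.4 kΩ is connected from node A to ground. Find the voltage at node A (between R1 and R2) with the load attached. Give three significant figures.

Below node A the series string R2+R3 = 115.0 kΩ sits in parallel with the 58.4 kΩ load: 38.73 kΩ.
V_A = 19.8 × 38.73/(54.9 + 38.73) = 8.19 V.

V ≈ 8.19 V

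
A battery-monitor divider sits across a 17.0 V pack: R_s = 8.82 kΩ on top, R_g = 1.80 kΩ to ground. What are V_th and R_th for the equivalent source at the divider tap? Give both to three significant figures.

V_th = 2.88 V, R_th = 1.49 kΩ

V_th is the open-circuit tap voltage: 17.0 × 1.80/(8.82 + 1.80) = 2.88 V.
With the supply zeroed, R_s and R_g appear in parallel from the tap: R_th = R_s‖R_g = (8.82 × 1.80)/10.62 = 1.49 kΩ.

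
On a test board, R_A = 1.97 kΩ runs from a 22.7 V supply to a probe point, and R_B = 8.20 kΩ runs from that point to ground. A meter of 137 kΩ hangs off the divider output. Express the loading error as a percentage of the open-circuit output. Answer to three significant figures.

The divider's output (Thévenin) resistance is R_A‖R_B = 1.588 kΩ.
Fractional drop under load = R_th/(R_th + R_L) = 1.588 / (1.588 + 137) = 0.01146.
So the output falls by 1.15 %.

1.15 %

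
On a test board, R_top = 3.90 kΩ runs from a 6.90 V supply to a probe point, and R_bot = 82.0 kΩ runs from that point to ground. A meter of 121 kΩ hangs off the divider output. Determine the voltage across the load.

The load sits in parallel with R_bot: R_bot‖R_L = (82.0 × 121) / (82.0 + 121) = 48.88 kΩ.
V_out = 6.90 × 48.88 / (3.90 + 48.88) = 6.90 × 48.88/52.78 = 6.39 V.

V_out ≈ 6.39 V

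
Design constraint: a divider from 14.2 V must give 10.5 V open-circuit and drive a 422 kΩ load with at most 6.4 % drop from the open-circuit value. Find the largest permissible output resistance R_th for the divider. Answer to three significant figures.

R_th ≤ 28.9 kΩ

Loading drop = R_th/(R_th + R_L) ≤ 0.0640, so R_th ≤ R_L · ε/(1−ε) = 422 kΩ × 0.0640/0.9360 = 28.9 kΩ.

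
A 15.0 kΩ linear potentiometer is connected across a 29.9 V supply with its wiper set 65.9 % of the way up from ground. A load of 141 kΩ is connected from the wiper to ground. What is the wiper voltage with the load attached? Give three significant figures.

V ≈ 19.2 V

The wiper splits the pot into (1−α)R = 5.115 kΩ above and αR = 9.885 kΩ below.
Lower section ‖ load = 9.237 kΩ.
V_wiper = 29.9 × 9.237/(5.115 + 9.237) = 19.2 V.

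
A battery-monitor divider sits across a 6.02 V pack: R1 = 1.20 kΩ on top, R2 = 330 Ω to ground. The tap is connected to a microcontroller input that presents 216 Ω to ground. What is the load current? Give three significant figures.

I_L ≈ 2.73 mA

R2‖R_L = 130.5 Ω; V_out = 6.02 × 130.5/1331 = 0.5907 V.
I_L = V_out / R_L = 0.5907 / 216 Ω = 2.73 mA.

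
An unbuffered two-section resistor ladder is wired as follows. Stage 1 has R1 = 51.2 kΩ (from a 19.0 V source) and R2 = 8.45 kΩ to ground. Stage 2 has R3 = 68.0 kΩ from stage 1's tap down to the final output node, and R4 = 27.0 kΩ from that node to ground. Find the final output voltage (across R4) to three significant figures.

V_out ≈ 0.711 V

Stage 2 presents R3+R4 = 95.00 kΩ as a load on stage 1's tap.
Stage 1's lower leg becomes R2‖(R3+R4) = 7.760 kΩ, so V_mid = 19.0 × 7.760/58.96 = 2.501 V.
Stage 2 is itself unloaded: V_out = V_mid × R4/(R3+R4) = 2.501 × 27.0/95.00 = 0.711 V.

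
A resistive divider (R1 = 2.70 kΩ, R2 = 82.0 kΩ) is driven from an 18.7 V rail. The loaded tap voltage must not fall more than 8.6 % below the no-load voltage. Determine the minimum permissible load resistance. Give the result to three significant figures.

Output resistance R_th = R1‖R2 = (2.70 × 82.0)/84.70 = 2.614 kΩ.
The fractional drop is R_th/(R_th + R_L); requiring this ≤ 0.0860 gives R_L ≥ R_th(1/0.0860 − 1) = 2.614 × 10.63 = 27.8 kΩ.

R_L(min) ≈ 27.8 kΩ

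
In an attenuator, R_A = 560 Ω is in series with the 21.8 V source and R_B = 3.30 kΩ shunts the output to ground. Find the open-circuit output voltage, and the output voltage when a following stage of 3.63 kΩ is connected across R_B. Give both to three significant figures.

Unloaded: 18.6 V; loaded: 16.5 V

Open-circuit: V = 21.8 × 3300/(560 + 3300) = 18.6 V.
With the load, R_B becomes R_B‖R_L = 1729 Ω, so V = 21.8 × 1729/2289 = 16.5 V.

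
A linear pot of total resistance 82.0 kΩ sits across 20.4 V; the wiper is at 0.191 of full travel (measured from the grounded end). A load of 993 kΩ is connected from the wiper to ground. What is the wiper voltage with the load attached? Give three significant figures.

V ≈ 3.85 V

The wiper splits the pot into (1−α)R = 66.34 kΩ above and αR = 15.66 kΩ below.
Lower section ‖ load = 15.42 kΩ.
V_wiper = 20.4 × 15.42/(66.34 + 15.42) = 3.85 V.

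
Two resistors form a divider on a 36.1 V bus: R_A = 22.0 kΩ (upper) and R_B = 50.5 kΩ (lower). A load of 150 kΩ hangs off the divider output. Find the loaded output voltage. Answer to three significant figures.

V_out ≈ 22.8 V

The load sits in parallel with R_B: R_B‖R_L = (50.5 × 150) / (50.5 + 150) = 37.78 kΩ.
V_out = 36.1 × 37.78 / (22.0 + 37.78) = 36.1 × 37.78/59.78 = 22.8 V.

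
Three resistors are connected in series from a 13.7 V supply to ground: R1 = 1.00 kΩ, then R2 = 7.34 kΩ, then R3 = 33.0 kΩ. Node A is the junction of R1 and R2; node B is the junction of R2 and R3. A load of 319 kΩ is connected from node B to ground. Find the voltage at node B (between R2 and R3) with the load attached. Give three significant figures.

V ≈ 10.7 V

At node B, R3 is in parallel with the load: R3‖R_L = 29.91 kΩ.
Below node A the resistance is R2 + (R3‖R_L) = 37.25 kΩ, so V_A = 13.7 × 37.25/38.25 = 13.34 V.
Then V_B = V_A × (R3‖R_L)/(R2 + R3‖R_L) = 13.34 × 29.91/37.25 = 10.7 V.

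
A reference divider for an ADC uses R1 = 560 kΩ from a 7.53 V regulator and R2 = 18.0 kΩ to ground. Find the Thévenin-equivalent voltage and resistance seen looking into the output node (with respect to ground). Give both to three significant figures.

V_th = 0.234 V, R_th = 17.4 kΩ

V_th is the open-circuit tap voltage: 7.53 × 18.0/(560 + 18.0) = 0.234 V.
With the supply zeroed, R1 and R2 appear in parallel from the tap: R_th = R1‖R2 = (560 × 18.0)/578.0 = 17.4 kΩ.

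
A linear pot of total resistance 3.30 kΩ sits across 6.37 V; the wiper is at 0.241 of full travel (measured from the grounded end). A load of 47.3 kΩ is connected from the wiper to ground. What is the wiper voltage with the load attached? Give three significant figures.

V ≈ 1.52 V

The wiper splits the pot into (1−α)R = 2505 Ω above and αR = 795.3 Ω below.
Lower section ‖ load = 782.1 Ω.
V_wiper = 6.37 × 782.1/(2505 + 782.1) = 1.52 V.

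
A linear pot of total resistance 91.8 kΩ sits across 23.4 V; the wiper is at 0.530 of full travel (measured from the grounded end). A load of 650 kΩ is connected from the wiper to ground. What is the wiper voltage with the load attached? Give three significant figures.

The wiper splits the pot into (1−α)R = 43.15 kΩ above and αR = 48.65 kΩ below.
Lower section ‖ load = 45.27 kΩ.
V_wiper = 23.4 × 45.27/(43.15 + 45.27) = 12.0 V.

V ≈ 12.0 V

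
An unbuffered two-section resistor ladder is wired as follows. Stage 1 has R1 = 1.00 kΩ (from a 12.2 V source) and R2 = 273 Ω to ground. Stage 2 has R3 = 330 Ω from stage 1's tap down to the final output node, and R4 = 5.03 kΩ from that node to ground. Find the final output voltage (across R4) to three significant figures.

V_out ≈ 2.36 V

Stage 2 presents R3+R4 = 5360 Ω as a load on stage 1's tap.
Stage 1's lower leg becomes R2‖(R3+R4) = 259.8 Ω, so V_mid = 12.2 × 259.8/1260 = 2.516 V.
Stage 2 is itself unloaded: V_out = V_mid × R4/(R3+R4) = 2.516 × 5030/5360 = 2.36 V.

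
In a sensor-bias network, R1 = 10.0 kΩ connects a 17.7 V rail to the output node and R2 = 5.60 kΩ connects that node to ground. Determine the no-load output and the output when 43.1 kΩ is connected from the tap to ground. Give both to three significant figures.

Open-circuit: V = 17.7 × 5.60/(10.0 + 5.60) = 6.35 V.
With the load, R2 becomes R2‖R_L = 4.956 kΩ, so V = 17.7 × 4.956/14.96 = 5.87 V.

Unloaded: 6.35 V; loaded: 5.87 V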